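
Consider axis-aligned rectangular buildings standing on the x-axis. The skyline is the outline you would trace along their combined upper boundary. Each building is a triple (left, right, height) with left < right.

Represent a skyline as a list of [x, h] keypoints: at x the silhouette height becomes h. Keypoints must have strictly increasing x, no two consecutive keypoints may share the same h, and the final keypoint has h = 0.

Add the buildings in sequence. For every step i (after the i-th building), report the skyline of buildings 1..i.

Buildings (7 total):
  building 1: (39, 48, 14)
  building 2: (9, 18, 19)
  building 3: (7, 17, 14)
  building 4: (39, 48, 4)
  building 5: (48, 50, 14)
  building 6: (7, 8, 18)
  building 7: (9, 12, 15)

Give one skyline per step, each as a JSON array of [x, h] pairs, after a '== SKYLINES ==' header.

== SKYLINES ==
[[39,14],[48,0]]
[[9,19],[18,0],[39,14],[48,0]]
[[7,14],[9,19],[18,0],[39,14],[48,0]]
[[7,14],[9,19],[18,0],[39,14],[48,0]]
[[7,14],[9,19],[18,0],[39,14],[50,0]]
[[7,18],[8,14],[9,19],[18,0],[39,14],[50,0]]
[[7,18],[8,14],[9,19],[18,0],[39,14],[50,0]]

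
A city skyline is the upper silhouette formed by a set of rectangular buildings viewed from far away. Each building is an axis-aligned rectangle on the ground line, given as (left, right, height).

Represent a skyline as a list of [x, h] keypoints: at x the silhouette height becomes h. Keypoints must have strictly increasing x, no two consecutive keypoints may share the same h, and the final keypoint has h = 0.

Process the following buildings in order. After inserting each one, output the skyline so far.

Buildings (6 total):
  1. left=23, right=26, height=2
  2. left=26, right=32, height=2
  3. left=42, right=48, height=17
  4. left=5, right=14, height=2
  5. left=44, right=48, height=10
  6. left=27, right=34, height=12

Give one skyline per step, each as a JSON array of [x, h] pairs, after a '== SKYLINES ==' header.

== SKYLINES ==
[[23,2],[26,0]]
[[23,2],[32,0]]
[[23,2],[32,0],[42,17],[48,0]]
[[5,2],[14,0],[23,2],[32,0],[42,17],[48,0]]
[[5,2],[14,0],[23,2],[32,0],[42,17],[48,0]]
[[5,2],[14,0],[23,2],[27,12],[34,0],[42,17],[48,0]]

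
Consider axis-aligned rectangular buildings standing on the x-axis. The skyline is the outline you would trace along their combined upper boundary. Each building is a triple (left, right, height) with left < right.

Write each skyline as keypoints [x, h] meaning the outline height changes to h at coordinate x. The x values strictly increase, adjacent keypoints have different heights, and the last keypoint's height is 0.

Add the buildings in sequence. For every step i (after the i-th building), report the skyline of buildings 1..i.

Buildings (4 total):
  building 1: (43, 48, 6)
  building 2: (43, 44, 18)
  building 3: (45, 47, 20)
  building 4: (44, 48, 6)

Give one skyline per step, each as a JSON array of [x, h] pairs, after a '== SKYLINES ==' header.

== SKYLINES ==
[[43,6],[48,0]]
[[43,18],[44,6],[48,0]]
[[43,18],[44,6],[45,20],[47,6],[48,0]]
[[43,18],[44,6],[45,20],[47,6],[48,0]]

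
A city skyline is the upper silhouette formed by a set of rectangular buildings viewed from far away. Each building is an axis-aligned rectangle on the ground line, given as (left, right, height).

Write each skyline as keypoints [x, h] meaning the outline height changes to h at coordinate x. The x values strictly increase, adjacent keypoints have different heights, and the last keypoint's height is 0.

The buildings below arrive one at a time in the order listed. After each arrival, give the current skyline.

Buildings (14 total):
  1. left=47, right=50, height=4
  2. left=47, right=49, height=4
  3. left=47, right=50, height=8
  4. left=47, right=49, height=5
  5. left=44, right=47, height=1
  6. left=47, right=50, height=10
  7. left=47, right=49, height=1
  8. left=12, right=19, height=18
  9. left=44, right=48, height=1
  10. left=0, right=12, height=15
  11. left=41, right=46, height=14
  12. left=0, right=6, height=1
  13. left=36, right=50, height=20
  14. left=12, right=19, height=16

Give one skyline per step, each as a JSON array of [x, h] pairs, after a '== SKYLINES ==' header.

== SKYLINES ==
[[47,4],[50,0]]
[[47,4],[50,0]]
[[47,8],[50,0]]
[[47,8],[50,0]]
[[44,1],[47,8],[50,0]]
[[44,1],[47,10],[50,0]]
[[44,1],[47,10],[50,0]]
[[12,18],[19,0],[44,1],[47,10],[50,0]]
[[12,18],[19,0],[44,1],[47,10],[50,0]]
[[0,15],[12,18],[19,0],[44,1],[47,10],[50,0]]
[[0,15],[12,18],[19,0],[41,14],[46,1],[47,10],[50,0]]
[[0,15],[12,18],[19,0],[41,14],[46,1],[47,10],[50,0]]
[[0,15],[12,18],[19,0],[36,20],[50,0]]
[[0,15],[12,18],[19,0],[36,20],[50,0]]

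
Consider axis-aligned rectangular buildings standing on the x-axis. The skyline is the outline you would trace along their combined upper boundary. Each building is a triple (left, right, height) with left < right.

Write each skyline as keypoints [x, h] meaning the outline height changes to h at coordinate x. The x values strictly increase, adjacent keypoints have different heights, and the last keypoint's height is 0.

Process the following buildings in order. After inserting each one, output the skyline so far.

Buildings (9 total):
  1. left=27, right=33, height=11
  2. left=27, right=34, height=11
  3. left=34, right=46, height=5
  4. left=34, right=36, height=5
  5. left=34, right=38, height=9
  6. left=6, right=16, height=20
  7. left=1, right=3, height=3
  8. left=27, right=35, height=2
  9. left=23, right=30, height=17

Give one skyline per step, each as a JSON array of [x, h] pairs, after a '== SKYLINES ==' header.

== SKYLINES ==
[[27,11],[33,0]]
[[27,11],[34,0]]
[[27,11],[34,5],[46,0]]
[[27,11],[34,5],[46,0]]
[[27,11],[34,9],[38,5],[46,0]]
[[6,20],[16,0],[27,11],[34,9],[38,5],[46,0]]
[[1,3],[3,0],[6,20],[16,0],[27,11],[34,9],[38,5],[46,0]]
[[1,3],[3,0],[6,20],[16,0],[27,11],[34,9],[38,5],[46,0]]
[[1,3],[3,0],[6,20],[16,0],[23,17],[30,11],[34,9],[38,5],[46,0]]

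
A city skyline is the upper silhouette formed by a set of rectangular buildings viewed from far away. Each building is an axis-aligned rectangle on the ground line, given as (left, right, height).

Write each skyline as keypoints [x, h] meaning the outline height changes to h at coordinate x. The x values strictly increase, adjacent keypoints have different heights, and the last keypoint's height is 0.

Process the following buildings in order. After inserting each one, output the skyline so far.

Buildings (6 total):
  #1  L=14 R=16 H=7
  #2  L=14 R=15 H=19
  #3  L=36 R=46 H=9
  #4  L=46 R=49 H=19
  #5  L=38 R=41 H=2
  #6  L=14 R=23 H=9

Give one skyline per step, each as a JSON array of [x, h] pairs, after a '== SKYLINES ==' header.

== SKYLINES ==
[[14,7],[16,0]]
[[14,19],[15,7],[16,0]]
[[14,19],[15,7],[16,0],[36,9],[46,0]]
[[14,19],[15,7],[16,0],[36,9],[46,19],[49,0]]
[[14,19],[15,7],[16,0],[36,9],[46,19],[49,0]]
[[14,19],[15,9],[23,0],[36,9],[46,19],[49,0]]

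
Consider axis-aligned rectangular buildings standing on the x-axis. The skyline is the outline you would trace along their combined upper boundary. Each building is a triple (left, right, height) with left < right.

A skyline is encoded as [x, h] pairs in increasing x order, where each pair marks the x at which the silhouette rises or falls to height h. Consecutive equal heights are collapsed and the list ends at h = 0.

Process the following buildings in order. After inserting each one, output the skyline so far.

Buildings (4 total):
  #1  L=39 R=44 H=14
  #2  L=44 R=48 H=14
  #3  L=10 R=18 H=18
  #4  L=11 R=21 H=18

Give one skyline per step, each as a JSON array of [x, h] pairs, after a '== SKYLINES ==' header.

== SKYLINES ==
[[39,14],[44,0]]
[[39,14],[48,0]]
[[10,18],[18,0],[39,14],[48,0]]
[[10,18],[21,0],[39,14],[48,0]]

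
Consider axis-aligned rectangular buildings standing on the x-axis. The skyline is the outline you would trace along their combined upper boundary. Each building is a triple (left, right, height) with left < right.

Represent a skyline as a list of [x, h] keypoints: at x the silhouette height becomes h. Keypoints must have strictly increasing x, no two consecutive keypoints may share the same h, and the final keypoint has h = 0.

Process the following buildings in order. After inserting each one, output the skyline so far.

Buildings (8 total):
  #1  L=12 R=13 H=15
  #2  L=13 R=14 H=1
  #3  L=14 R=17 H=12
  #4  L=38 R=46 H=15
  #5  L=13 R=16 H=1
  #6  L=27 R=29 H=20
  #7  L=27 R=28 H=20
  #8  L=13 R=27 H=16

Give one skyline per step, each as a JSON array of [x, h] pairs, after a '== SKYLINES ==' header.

== SKYLINES ==
[[12,15],[13,0]]
[[12,15],[13,1],[14,0]]
[[12,15],[13,1],[14,12],[17,0]]
[[12,15],[13,1],[14,12],[17,0],[38,15],[46,0]]
[[12,15],[13,1],[14,12],[17,0],[38,15],[46,0]]
[[12,15],[13,1],[14,12],[17,0],[27,20],[29,0],[38,15],[46,0]]
[[12,15],[13,1],[14,12],[17,0],[27,20],[29,0],[38,15],[46,0]]
[[12,15],[13,16],[27,20],[29,0],[38,15],[46,0]]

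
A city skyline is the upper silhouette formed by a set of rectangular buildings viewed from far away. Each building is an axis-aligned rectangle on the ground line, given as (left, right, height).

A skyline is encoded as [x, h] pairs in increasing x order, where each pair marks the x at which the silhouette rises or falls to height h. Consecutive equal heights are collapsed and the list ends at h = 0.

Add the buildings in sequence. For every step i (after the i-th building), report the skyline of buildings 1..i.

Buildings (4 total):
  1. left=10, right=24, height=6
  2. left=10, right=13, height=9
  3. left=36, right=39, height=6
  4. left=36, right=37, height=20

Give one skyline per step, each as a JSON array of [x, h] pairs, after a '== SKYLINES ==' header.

== SKYLINES ==
[[10,6],[24,0]]
[[10,9],[13,6],[24,0]]
[[10,9],[13,6],[24,0],[36,6],[39,0]]
[[10,9],[13,6],[24,0],[36,20],[37,6],[39,0]]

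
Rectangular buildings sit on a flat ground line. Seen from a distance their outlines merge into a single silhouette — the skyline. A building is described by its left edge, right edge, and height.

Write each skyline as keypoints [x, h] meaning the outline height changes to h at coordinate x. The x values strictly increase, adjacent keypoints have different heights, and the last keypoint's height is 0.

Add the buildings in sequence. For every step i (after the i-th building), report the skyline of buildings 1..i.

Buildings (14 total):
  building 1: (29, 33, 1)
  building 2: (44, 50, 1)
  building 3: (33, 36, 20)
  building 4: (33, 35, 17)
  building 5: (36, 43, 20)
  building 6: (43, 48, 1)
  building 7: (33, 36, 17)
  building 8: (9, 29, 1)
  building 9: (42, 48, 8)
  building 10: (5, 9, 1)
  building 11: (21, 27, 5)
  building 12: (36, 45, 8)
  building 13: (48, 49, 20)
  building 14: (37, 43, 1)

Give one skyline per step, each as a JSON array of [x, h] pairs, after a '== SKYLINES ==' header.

== SKYLINES ==
[[29,1],[33,0]]
[[29,1],[33,0],[44,1],[50,0]]
[[29,1],[33,20],[36,0],[44,1],[50,0]]
[[29,1],[33,20],[36,0],[44,1],[50,0]]
[[29,1],[33,20],[43,0],[44,1],[50,0]]
[[29,1],[33,20],[43,1],[50,0]]
[[29,1],[33,20],[43,1],[50,0]]
[[9,1],[33,20],[43,1],[50,0]]
[[9,1],[33,20],[43,8],[48,1],[50,0]]
[[5,1],[33,20],[43,8],[48,1],[50,0]]
[[5,1],[21,5],[27,1],[33,20],[43,8],[48,1],[50,0]]
[[5,1],[21,5],[27,1],[33,20],[43,8],[48,1],[50,0]]
[[5,1],[21,5],[27,1],[33,20],[43,8],[48,20],[49,1],[50,0]]
[[5,1],[21,5],[27,1],[33,20],[43,8],[48,20],[49,1],[50,0]]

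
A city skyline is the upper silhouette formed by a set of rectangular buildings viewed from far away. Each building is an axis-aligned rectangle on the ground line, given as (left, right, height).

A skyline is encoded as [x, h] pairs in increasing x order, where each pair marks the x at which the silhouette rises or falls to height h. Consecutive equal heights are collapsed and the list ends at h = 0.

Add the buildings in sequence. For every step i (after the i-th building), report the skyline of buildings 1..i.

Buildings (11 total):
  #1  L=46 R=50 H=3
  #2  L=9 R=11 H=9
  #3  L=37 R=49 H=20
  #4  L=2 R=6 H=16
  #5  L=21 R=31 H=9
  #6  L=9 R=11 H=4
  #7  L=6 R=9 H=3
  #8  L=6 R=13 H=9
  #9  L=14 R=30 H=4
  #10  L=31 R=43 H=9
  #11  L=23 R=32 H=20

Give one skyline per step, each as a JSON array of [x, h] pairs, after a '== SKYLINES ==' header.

== SKYLINES ==
[[46,3],[50,0]]
[[9,9],[11,0],[46,3],[50,0]]
[[9,9],[11,0],[37,20],[49,3],[50,0]]
[[2,16],[6,0],[9,9],[11,0],[37,20],[49,3],[50,0]]
[[2,16],[6,0],[9,9],[11,0],[21,9],[31,0],[37,20],[49,3],[50,0]]
[[2,16],[6,0],[9,9],[11,0],[21,9],[31,0],[37,20],[49,3],[50,0]]
[[2,16],[6,3],[9,9],[11,0],[21,9],[31,0],[37,20],[49,3],[50,0]]
[[2,16],[6,9],[13,0],[21,9],[31,0],[37,20],[49,3],[50,0]]
[[2,16],[6,9],[13,0],[14,4],[21,9],[31,0],[37,20],[49,3],[50,0]]
[[2,16],[6,9],[13,0],[14,4],[21,9],[37,20],[49,3],[50,0]]
[[2,16],[6,9],[13,0],[14,4],[21,9],[23,20],[32,9],[37,20],[49,3],[50,0]]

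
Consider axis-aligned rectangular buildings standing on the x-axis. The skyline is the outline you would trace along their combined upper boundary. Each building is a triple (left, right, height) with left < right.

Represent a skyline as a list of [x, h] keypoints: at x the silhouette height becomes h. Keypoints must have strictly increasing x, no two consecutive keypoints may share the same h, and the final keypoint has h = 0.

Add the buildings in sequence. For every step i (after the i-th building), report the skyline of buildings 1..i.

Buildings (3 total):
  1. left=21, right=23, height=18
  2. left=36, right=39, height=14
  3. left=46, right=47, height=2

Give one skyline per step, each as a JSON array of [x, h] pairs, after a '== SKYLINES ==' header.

== SKYLINES ==
[[21,18],[23,0]]
[[21,18],[23,0],[36,14],[39,0]]
[[21,18],[23,0],[36,14],[39,0],[46,2],[47,0]]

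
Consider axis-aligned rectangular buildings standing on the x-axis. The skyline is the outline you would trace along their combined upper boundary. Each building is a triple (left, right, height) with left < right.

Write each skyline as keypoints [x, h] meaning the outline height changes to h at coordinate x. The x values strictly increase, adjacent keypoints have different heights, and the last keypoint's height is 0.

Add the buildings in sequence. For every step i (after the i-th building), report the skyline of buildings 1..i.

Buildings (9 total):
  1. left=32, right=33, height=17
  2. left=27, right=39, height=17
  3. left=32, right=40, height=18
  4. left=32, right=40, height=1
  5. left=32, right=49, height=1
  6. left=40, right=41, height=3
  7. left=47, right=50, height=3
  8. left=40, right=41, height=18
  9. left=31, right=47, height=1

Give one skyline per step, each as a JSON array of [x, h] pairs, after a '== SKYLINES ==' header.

== SKYLINES ==
[[32,17],[33,0]]
[[27,17],[39,0]]
[[27,17],[32,18],[40,0]]
[[27,17],[32,18],[40,0]]
[[27,17],[32,18],[40,1],[49,0]]
[[27,17],[32,18],[40,3],[41,1],[49,0]]
[[27,17],[32,18],[40,3],[41,1],[47,3],[50,0]]
[[27,17],[32,18],[41,1],[47,3],[50,0]]
[[27,17],[32,18],[41,1],[47,3],[50,0]]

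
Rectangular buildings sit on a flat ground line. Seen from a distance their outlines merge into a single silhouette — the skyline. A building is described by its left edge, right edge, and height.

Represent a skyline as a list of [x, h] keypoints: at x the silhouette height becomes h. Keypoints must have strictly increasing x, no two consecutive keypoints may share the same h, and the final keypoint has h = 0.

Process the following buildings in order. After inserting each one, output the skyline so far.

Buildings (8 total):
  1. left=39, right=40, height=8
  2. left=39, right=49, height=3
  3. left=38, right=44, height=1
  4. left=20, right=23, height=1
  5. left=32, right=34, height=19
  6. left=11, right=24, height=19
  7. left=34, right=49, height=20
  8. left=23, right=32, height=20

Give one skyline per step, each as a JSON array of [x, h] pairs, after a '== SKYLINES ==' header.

== SKYLINES ==
[[39,8],[40,0]]
[[39,8],[40,3],[49,0]]
[[38,1],[39,8],[40,3],[49,0]]
[[20,1],[23,0],[38,1],[39,8],[40,3],[49,0]]
[[20,1],[23,0],[32,19],[34,0],[38,1],[39,8],[40,3],[49,0]]
[[11,19],[24,0],[32,19],[34,0],[38,1],[39,8],[40,3],[49,0]]
[[11,19],[24,0],[32,19],[34,20],[49,0]]
[[11,19],[23,20],[32,19],[34,20],[49,0]]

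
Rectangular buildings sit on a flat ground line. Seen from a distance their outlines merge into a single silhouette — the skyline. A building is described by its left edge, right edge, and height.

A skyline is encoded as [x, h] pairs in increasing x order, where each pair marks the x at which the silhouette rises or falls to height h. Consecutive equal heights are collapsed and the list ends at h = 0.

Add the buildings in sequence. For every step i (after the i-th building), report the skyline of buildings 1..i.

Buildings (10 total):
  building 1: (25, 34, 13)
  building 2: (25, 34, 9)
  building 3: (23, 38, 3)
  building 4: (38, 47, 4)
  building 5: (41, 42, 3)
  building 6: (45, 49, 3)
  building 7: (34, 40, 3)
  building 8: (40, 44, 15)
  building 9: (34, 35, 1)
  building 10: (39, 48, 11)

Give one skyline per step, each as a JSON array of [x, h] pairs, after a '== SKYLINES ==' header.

== SKYLINES ==
[[25,13],[34,0]]
[[25,13],[34,0]]
[[23,3],[25,13],[34,3],[38,0]]
[[23,3],[25,13],[34,3],[38,4],[47,0]]
[[23,3],[25,13],[34,3],[38,4],[47,0]]
[[23,3],[25,13],[34,3],[38,4],[47,3],[49,0]]
[[23,3],[25,13],[34,3],[38,4],[47,3],[49,0]]
[[23,3],[25,13],[34,3],[38,4],[40,15],[44,4],[47,3],[49,0]]
[[23,3],[25,13],[34,3],[38,4],[40,15],[44,4],[47,3],[49,0]]
[[23,3],[25,13],[34,3],[38,4],[39,11],[40,15],[44,11],[48,3],[49,0]]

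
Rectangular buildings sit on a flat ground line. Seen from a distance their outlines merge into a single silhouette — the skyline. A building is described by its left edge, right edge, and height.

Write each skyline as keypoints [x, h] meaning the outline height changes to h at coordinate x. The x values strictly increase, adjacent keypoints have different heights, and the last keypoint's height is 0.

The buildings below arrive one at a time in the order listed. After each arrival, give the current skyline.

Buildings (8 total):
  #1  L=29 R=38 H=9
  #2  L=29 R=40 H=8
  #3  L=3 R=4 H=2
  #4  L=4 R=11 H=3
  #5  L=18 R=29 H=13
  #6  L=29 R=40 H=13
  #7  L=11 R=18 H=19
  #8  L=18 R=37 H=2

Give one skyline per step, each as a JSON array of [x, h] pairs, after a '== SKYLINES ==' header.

== SKYLINES ==
[[29,9],[38,0]]
[[29,9],[38,8],[40,0]]
[[3,2],[4,0],[29,9],[38,8],[40,0]]
[[3,2],[4,3],[11,0],[29,9],[38,8],[40,0]]
[[3,2],[4,3],[11,0],[18,13],[29,9],[38,8],[40,0]]
[[3,2],[4,3],[11,0],[18,13],[40,0]]
[[3,2],[4,3],[11,19],[18,13],[40,0]]
[[3,2],[4,3],[11,19],[18,13],[40,0]]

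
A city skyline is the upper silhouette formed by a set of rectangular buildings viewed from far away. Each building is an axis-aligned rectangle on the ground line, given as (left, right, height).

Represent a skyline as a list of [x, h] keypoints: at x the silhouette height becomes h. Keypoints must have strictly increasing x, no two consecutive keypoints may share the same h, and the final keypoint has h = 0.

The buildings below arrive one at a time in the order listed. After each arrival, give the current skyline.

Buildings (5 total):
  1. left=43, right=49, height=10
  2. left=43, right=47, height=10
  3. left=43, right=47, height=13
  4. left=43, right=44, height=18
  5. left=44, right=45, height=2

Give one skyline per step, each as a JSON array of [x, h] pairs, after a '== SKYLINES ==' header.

== SKYLINES ==
[[43,10],[49,0]]
[[43,10],[49,0]]
[[43,13],[47,10],[49,0]]
[[43,18],[44,13],[47,10],[49,0]]
[[43,18],[44,13],[47,10],[49,0]]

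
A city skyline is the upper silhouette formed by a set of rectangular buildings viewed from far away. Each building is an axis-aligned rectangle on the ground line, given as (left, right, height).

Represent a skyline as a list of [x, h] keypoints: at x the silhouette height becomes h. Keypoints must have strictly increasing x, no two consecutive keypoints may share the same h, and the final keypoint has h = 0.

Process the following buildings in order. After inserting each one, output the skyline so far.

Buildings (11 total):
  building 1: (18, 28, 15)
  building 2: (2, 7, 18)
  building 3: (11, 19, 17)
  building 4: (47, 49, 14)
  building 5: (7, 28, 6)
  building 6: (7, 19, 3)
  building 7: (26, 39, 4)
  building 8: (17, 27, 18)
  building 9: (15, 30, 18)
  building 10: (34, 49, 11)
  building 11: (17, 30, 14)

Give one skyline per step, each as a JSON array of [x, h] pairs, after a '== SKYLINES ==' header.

== SKYLINES ==
[[18,15],[28,0]]
[[2,18],[7,0],[18,15],[28,0]]
[[2,18],[7,0],[11,17],[19,15],[28,0]]
[[2,18],[7,0],[11,17],[19,15],[28,0],[47,14],[49,0]]
[[2,18],[7,6],[11,17],[19,15],[28,0],[47,14],[49,0]]
[[2,18],[7,6],[11,17],[19,15],[28,0],[47,14],[49,0]]
[[2,18],[7,6],[11,17],[19,15],[28,4],[39,0],[47,14],[49,0]]
[[2,18],[7,6],[11,17],[17,18],[27,15],[28,4],[39,0],[47,14],[49,0]]
[[2,18],[7,6],[11,17],[15,18],[30,4],[39,0],[47,14],[49,0]]
[[2,18],[7,6],[11,17],[15,18],[30,4],[34,11],[47,14],[49,0]]
[[2,18],[7,6],[11,17],[15,18],[30,4],[34,11],[47,14],[49,0]]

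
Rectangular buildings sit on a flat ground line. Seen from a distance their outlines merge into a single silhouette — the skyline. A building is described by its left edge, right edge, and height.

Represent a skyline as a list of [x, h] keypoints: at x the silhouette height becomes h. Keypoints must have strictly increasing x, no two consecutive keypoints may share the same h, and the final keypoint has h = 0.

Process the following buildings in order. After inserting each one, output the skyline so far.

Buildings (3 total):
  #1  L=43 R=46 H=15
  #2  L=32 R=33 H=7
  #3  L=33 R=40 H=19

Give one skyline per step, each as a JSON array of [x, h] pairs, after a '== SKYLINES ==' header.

== SKYLINES ==
[[43,15],[46,0]]
[[32,7],[33,0],[43,15],[46,0]]
[[32,7],[33,19],[40,0],[43,15],[46,0]]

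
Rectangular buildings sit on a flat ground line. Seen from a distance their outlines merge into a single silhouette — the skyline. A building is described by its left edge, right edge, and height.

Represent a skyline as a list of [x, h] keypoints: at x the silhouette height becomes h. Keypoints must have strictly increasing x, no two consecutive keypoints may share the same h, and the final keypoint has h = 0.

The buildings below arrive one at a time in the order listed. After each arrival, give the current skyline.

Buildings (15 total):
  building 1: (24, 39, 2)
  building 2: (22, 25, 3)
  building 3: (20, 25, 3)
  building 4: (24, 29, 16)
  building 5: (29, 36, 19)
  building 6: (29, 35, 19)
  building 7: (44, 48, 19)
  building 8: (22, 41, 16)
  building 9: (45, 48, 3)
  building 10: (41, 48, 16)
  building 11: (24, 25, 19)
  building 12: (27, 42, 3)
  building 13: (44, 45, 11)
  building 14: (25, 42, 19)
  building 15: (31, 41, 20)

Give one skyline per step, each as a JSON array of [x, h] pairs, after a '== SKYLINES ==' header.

== SKYLINES ==
[[24,2],[39,0]]
[[22,3],[25,2],[39,0]]
[[20,3],[25,2],[39,0]]
[[20,3],[24,16],[29,2],[39,0]]
[[20,3],[24,16],[29,19],[36,2],[39,0]]
[[20,3],[24,16],[29,19],[36,2],[39,0]]
[[20,3],[24,16],[29,19],[36,2],[39,0],[44,19],[48,0]]
[[20,3],[22,16],[29,19],[36,16],[41,0],[44,19],[48,0]]
[[20,3],[22,16],[29,19],[36,16],[41,0],[44,19],[48,0]]
[[20,3],[22,16],[29,19],[36,16],[44,19],[48,0]]
[[20,3],[22,16],[24,19],[25,16],[29,19],[36,16],[44,19],[48,0]]
[[20,3],[22,16],[24,19],[25,16],[29,19],[36,16],[44,19],[48,0]]
[[20,3],[22,16],[24,19],[25,16],[29,19],[36,16],[44,19],[48,0]]
[[20,3],[22,16],[24,19],[42,16],[44,19],[48,0]]
[[20,3],[22,16],[24,19],[31,20],[41,19],[42,16],[44,19],[48,0]]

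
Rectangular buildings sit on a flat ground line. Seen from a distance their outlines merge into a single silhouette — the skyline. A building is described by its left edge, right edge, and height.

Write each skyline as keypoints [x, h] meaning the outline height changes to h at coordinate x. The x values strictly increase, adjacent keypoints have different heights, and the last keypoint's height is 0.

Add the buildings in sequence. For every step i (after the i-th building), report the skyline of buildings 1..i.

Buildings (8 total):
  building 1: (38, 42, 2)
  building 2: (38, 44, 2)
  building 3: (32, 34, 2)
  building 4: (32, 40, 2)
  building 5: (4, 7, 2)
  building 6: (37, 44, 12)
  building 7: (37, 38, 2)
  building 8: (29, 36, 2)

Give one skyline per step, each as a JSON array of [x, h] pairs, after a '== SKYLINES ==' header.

== SKYLINES ==
[[38,2],[42,0]]
[[38,2],[44,0]]
[[32,2],[34,0],[38,2],[44,0]]
[[32,2],[44,0]]
[[4,2],[7,0],[32,2],[44,0]]
[[4,2],[7,0],[32,2],[37,12],[44,0]]
[[4,2],[7,0],[32,2],[37,12],[44,0]]
[[4,2],[7,0],[29,2],[37,12],[44,0]]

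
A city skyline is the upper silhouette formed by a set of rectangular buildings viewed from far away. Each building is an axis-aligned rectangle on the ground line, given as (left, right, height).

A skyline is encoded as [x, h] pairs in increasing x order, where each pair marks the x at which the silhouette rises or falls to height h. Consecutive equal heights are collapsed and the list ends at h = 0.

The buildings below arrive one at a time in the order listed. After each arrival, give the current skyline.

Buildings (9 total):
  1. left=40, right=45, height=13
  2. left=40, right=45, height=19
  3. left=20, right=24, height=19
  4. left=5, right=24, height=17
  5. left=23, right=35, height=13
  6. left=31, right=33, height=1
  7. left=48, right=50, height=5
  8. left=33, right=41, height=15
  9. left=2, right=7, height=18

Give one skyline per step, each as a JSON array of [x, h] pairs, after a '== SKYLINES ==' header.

== SKYLINES ==
[[40,13],[45,0]]
[[40,19],[45,0]]
[[20,19],[24,0],[40,19],[45,0]]
[[5,17],[20,19],[24,0],[40,19],[45,0]]
[[5,17],[20,19],[24,13],[35,0],[40,19],[45,0]]
[[5,17],[20,19],[24,13],[35,0],[40,19],[45,0]]
[[5,17],[20,19],[24,13],[35,0],[40,19],[45,0],[48,5],[50,0]]
[[5,17],[20,19],[24,13],[33,15],[40,19],[45,0],[48,5],[50,0]]
[[2,18],[7,17],[20,19],[24,13],[33,15],[40,19],[45,0],[48,5],[50,0]]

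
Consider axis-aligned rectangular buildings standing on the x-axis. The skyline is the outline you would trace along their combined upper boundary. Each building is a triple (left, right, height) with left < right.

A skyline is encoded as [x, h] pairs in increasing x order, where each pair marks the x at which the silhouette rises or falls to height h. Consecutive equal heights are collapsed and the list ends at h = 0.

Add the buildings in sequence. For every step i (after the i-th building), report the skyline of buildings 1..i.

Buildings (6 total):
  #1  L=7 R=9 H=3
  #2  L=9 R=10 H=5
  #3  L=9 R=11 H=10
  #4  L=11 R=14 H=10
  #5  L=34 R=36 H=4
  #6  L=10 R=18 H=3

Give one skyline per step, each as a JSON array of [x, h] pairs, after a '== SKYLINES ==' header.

== SKYLINES ==
[[7,3],[9,0]]
[[7,3],[9,5],[10,0]]
[[7,3],[9,10],[11,0]]
[[7,3],[9,10],[14,0]]
[[7,3],[9,10],[14,0],[34,4],[36,0]]
[[7,3],[9,10],[14,3],[18,0],[34,4],[36,0]]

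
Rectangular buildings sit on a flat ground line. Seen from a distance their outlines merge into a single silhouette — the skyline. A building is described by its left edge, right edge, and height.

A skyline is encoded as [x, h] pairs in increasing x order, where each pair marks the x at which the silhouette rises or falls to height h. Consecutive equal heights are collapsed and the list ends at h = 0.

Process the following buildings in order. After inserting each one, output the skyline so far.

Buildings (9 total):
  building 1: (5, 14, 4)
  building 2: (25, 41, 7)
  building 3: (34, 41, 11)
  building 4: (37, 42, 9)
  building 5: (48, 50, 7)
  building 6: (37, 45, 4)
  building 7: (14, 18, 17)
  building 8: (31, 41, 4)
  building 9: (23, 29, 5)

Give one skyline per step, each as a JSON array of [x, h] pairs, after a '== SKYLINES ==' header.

== SKYLINES ==
[[5,4],[14,0]]
[[5,4],[14,0],[25,7],[41,0]]
[[5,4],[14,0],[25,7],[34,11],[41,0]]
[[5,4],[14,0],[25,7],[34,11],[41,9],[42,0]]
[[5,4],[14,0],[25,7],[34,11],[41,9],[42,0],[48,7],[50,0]]
[[5,4],[14,0],[25,7],[34,11],[41,9],[42,4],[45,0],[48,7],[50,0]]
[[5,4],[14,17],[18,0],[25,7],[34,11],[41,9],[42,4],[45,0],[48,7],[50,0]]
[[5,4],[14,17],[18,0],[25,7],[34,11],[41,9],[42,4],[45,0],[48,7],[50,0]]
[[5,4],[14,17],[18,0],[23,5],[25,7],[34,11],[41,9],[42,4],[45,0],[48,7],[50,0]]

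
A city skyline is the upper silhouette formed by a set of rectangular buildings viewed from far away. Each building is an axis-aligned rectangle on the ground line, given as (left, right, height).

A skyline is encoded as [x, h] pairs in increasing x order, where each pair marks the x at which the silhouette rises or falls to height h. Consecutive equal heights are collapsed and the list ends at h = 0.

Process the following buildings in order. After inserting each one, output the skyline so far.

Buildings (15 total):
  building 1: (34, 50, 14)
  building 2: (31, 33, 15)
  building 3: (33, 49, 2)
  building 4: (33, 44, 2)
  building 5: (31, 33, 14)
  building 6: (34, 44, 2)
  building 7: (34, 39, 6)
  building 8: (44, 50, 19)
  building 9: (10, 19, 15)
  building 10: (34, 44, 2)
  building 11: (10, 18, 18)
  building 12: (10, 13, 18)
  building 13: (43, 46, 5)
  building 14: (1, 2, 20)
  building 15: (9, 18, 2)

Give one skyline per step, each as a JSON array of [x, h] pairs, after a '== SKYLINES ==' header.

== SKYLINES ==
[[34,14],[50,0]]
[[31,15],[33,0],[34,14],[50,0]]
[[31,15],[33,2],[34,14],[50,0]]
[[31,15],[33,2],[34,14],[50,0]]
[[31,15],[33,2],[34,14],[50,0]]
[[31,15],[33,2],[34,14],[50,0]]
[[31,15],[33,2],[34,14],[50,0]]
[[31,15],[33,2],[34,14],[44,19],[50,0]]
[[10,15],[19,0],[31,15],[33,2],[34,14],[44,19],[50,0]]
[[10,15],[19,0],[31,15],[33,2],[34,14],[44,19],[50,0]]
[[10,18],[18,15],[19,0],[31,15],[33,2],[34,14],[44,19],[50,0]]
[[10,18],[18,15],[19,0],[31,15],[33,2],[34,14],[44,19],[50,0]]
[[10,18],[18,15],[19,0],[31,15],[33,2],[34,14],[44,19],[50,0]]
[[1,20],[2,0],[10,18],[18,15],[19,0],[31,15],[33,2],[34,14],[44,19],[50,0]]
[[1,20],[2,0],[9,2],[10,18],[18,15],[19,0],[31,15],[33,2],[34,14],[44,19],[50,0]]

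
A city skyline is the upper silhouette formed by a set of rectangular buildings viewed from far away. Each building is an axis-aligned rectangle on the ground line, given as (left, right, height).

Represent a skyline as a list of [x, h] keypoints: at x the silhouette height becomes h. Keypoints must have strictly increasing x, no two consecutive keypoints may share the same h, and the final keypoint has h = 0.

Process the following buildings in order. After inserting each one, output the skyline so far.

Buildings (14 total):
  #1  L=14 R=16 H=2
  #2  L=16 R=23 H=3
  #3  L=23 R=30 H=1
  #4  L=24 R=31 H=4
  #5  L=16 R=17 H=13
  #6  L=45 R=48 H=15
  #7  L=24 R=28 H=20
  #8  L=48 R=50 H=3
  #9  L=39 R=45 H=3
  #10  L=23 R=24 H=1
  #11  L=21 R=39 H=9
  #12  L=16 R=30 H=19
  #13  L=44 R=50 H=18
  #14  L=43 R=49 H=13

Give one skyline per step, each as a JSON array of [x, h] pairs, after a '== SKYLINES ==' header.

== SKYLINES ==
[[14,2],[16,0]]
[[14,2],[16,3],[23,0]]
[[14,2],[16,3],[23,1],[30,0]]
[[14,2],[16,3],[23,1],[24,4],[31,0]]
[[14,2],[16,13],[17,3],[23,1],[24,4],[31,0]]
[[14,2],[16,13],[17,3],[23,1],[24,4],[31,0],[45,15],[48,0]]
[[14,2],[16,13],[17,3],[23,1],[24,20],[28,4],[31,0],[45,15],[48,0]]
[[14,2],[16,13],[17,3],[23,1],[24,20],[28,4],[31,0],[45,15],[48,3],[50,0]]
[[14,2],[16,13],[17,3],[23,1],[24,20],[28,4],[31,0],[39,3],[45,15],[48,3],[50,0]]
[[14,2],[16,13],[17,3],[23,1],[24,20],[28,4],[31,0],[39,3],[45,15],[48,3],[50,0]]
[[14,2],[16,13],[17,3],[21,9],[24,20],[28,9],[39,3],[45,15],[48,3],[50,0]]
[[14,2],[16,19],[24,20],[28,19],[30,9],[39,3],[45,15],[48,3],[50,0]]
[[14,2],[16,19],[24,20],[28,19],[30,9],[39,3],[44,18],[50,0]]
[[14,2],[16,19],[24,20],[28,19],[30,9],[39,3],[43,13],[44,18],[50,0]]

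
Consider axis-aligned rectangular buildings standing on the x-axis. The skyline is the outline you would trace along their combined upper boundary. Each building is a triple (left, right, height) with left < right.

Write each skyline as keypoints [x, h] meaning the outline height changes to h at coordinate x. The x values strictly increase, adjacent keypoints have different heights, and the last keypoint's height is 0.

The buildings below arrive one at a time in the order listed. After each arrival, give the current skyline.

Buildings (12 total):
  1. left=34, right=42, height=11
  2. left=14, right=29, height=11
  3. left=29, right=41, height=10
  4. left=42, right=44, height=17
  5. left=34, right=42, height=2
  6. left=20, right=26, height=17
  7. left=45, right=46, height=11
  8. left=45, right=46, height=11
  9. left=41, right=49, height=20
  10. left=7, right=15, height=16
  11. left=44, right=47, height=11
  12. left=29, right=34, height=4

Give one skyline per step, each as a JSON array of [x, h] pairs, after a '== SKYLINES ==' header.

== SKYLINES ==
[[34,11],[42,0]]
[[14,11],[29,0],[34,11],[42,0]]
[[14,11],[29,10],[34,11],[42,0]]
[[14,11],[29,10],[34,11],[42,17],[44,0]]
[[14,11],[29,10],[34,11],[42,17],[44,0]]
[[14,11],[20,17],[26,11],[29,10],[34,11],[42,17],[44,0]]
[[14,11],[20,17],[26,11],[29,10],[34,11],[42,17],[44,0],[45,11],[46,0]]
[[14,11],[20,17],[26,11],[29,10],[34,11],[42,17],[44,0],[45,11],[46,0]]
[[14,11],[20,17],[26,11],[29,10],[34,11],[41,20],[49,0]]
[[7,16],[15,11],[20,17],[26,11],[29,10],[34,11],[41,20],[49,0]]
[[7,16],[15,11],[20,17],[26,11],[29,10],[34,11],[41,20],[49,0]]
[[7,16],[15,11],[20,17],[26,11],[29,10],[34,11],[41,20],[49,0]]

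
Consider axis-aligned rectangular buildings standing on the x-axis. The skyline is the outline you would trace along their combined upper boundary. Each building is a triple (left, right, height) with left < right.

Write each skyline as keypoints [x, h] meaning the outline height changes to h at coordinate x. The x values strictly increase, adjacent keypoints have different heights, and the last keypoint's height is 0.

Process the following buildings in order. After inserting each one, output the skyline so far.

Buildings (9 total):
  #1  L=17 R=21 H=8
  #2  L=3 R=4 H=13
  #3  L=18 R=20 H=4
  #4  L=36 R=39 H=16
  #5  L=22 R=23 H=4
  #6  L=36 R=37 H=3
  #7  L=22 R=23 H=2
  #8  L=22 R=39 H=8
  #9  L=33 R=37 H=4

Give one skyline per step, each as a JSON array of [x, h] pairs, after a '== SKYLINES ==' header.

== SKYLINES ==
[[17,8],[21,0]]
[[3,13],[4,0],[17,8],[21,0]]
[[3,13],[4,0],[17,8],[21,0]]
[[3,13],[4,0],[17,8],[21,0],[36,16],[39,0]]
[[3,13],[4,0],[17,8],[21,0],[22,4],[23,0],[36,16],[39,0]]
[[3,13],[4,0],[17,8],[21,0],[22,4],[23,0],[36,16],[39,0]]
[[3,13],[4,0],[17,8],[21,0],[22,4],[23,0],[36,16],[39,0]]
[[3,13],[4,0],[17,8],[21,0],[22,8],[36,16],[39,0]]
[[3,13],[4,0],[17,8],[21,0],[22,8],[36,16],[39,0]]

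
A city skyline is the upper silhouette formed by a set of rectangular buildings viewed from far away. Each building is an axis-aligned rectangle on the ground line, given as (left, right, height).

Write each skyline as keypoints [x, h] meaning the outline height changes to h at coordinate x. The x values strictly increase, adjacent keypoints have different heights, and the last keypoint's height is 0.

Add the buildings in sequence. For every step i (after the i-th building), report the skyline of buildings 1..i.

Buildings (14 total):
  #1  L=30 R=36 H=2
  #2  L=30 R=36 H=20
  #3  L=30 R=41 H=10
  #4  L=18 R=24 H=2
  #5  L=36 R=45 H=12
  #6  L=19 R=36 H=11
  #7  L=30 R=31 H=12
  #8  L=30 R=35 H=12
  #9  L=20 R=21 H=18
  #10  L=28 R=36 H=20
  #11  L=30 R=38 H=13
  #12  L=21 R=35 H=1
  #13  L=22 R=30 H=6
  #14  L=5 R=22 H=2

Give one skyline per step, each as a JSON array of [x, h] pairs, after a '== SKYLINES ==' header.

== SKYLINES ==
[[30,2],[36,0]]
[[30,20],[36,0]]
[[30,20],[36,10],[41,0]]
[[18,2],[24,0],[30,20],[36,10],[41,0]]
[[18,2],[24,0],[30,20],[36,12],[45,0]]
[[18,2],[19,11],[30,20],[36,12],[45,0]]
[[18,2],[19,11],[30,20],[36,12],[45,0]]
[[18,2],[19,11],[30,20],[36,12],[45,0]]
[[18,2],[19,11],[20,18],[21,11],[30,20],[36,12],[45,0]]
[[18,2],[19,11],[20,18],[21,11],[28,20],[36,12],[45,0]]
[[18,2],[19,11],[20,18],[21,11],[28,20],[36,13],[38,12],[45,0]]
[[18,2],[19,11],[20,18],[21,11],[28,20],[36,13],[38,12],[45,0]]
[[18,2],[19,11],[20,18],[21,11],[28,20],[36,13],[38,12],[45,0]]
[[5,2],[19,11],[20,18],[21,11],[28,20],[36,13],[38,12],[45,0]]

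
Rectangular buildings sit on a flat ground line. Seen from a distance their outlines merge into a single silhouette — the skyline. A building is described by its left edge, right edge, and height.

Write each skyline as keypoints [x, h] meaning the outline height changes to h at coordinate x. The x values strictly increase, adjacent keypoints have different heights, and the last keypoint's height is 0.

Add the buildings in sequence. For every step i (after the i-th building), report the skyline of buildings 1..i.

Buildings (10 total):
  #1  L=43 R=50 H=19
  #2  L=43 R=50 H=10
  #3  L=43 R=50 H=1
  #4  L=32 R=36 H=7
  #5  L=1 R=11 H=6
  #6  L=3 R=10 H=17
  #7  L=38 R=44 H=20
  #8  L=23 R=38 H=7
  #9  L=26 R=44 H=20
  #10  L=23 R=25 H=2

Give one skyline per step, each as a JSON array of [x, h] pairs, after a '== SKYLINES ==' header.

== SKYLINES ==
[[43,19],[50,0]]
[[43,19],[50,0]]
[[43,19],[50,0]]
[[32,7],[36,0],[43,19],[50,0]]
[[1,6],[11,0],[32,7],[36,0],[43,19],[50,0]]
[[1,6],[3,17],[10,6],[11,0],[32,7],[36,0],[43,19],[50,0]]
[[1,6],[3,17],[10,6],[11,0],[32,7],[36,0],[38,20],[44,19],[50,0]]
[[1,6],[3,17],[10,6],[11,0],[23,7],[38,20],[44,19],[50,0]]
[[1,6],[3,17],[10,6],[11,0],[23,7],[26,20],[44,19],[50,0]]
[[1,6],[3,17],[10,6],[11,0],[23,7],[26,20],[44,19],[50,0]]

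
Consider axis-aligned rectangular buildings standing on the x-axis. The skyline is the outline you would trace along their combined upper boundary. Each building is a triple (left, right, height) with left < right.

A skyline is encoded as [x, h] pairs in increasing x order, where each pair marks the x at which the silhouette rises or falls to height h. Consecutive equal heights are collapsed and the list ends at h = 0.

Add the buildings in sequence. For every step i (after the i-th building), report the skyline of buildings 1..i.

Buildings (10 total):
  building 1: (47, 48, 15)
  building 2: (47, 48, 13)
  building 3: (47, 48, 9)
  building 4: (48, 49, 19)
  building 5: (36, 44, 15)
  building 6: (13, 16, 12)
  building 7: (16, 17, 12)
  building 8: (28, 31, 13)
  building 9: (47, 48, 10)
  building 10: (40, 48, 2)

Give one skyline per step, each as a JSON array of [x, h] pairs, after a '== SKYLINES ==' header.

== SKYLINES ==
[[47,15],[48,0]]
[[47,15],[48,0]]
[[47,15],[48,0]]
[[47,15],[48,19],[49,0]]
[[36,15],[44,0],[47,15],[48,19],[49,0]]
[[13,12],[16,0],[36,15],[44,0],[47,15],[48,19],[49,0]]
[[13,12],[17,0],[36,15],[44,0],[47,15],[48,19],[49,0]]
[[13,12],[17,0],[28,13],[31,0],[36,15],[44,0],[47,15],[48,19],[49,0]]
[[13,12],[17,0],[28,13],[31,0],[36,15],[44,0],[47,15],[48,19],[49,0]]
[[13,12],[17,0],[28,13],[31,0],[36,15],[44,2],[47,15],[48,19],[49,0]]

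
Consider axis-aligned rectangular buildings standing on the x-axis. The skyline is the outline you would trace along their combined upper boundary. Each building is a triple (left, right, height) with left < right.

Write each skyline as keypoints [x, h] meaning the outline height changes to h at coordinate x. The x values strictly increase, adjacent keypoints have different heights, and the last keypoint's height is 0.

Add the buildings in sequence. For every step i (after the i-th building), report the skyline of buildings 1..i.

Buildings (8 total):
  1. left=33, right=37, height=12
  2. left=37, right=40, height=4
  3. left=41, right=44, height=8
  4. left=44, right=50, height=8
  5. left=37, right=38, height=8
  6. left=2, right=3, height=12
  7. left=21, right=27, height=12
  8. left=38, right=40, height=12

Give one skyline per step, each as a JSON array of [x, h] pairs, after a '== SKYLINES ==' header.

== SKYLINES ==
[[33,12],[37,0]]
[[33,12],[37,4],[40,0]]
[[33,12],[37,4],[40,0],[41,8],[44,0]]
[[33,12],[37,4],[40,0],[41,8],[50,0]]
[[33,12],[37,8],[38,4],[40,0],[41,8],[50,0]]
[[2,12],[3,0],[33,12],[37,8],[38,4],[40,0],[41,8],[50,0]]
[[2,12],[3,0],[21,12],[27,0],[33,12],[37,8],[38,4],[40,0],[41,8],[50,0]]
[[2,12],[3,0],[21,12],[27,0],[33,12],[37,8],[38,12],[40,0],[41,8],[50,0]]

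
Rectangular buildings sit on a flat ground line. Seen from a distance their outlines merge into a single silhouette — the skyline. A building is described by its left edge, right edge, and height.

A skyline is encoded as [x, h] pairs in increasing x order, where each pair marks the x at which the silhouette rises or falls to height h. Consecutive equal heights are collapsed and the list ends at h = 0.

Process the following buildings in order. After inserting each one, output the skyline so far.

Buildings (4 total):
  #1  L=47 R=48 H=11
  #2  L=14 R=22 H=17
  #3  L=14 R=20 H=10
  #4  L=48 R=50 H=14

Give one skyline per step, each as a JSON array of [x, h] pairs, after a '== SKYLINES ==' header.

== SKYLINES ==
[[47,11],[48,0]]
[[14,17],[22,0],[47,11],[48,0]]
[[14,17],[22,0],[47,11],[48,0]]
[[14,17],[22,0],[47,11],[48,14],[50,0]]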